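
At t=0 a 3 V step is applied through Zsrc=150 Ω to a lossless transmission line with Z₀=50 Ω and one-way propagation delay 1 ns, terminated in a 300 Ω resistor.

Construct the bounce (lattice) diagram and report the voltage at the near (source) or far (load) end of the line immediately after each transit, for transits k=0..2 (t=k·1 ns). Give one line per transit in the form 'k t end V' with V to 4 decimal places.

0 0 source 0.7500
1 1 load 1.2857
2 2 source 1.5536

Γ_L=0.714286, Γ_S=0.500000; launch V₁=3·50/200=0.750000
k=0 src: V=0.7500
k=1 load: inc=0.750000, refl=0.750000·0.714286=0.5357; V=0.000000+0.750000+0.535714=1.2857
k=2 src: inc=0.535714, refl=0.535714·0.500000=0.2679; V=0.750000+0.535714+0.267857=1.5536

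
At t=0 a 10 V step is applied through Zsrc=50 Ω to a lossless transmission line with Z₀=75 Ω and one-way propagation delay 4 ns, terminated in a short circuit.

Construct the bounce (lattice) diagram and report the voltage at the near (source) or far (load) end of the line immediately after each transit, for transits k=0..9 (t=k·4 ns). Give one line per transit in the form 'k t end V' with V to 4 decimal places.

Γ_L=-1.000000, Γ_S=-0.200000; launch V₁=10·75/125=6.000000
k=0 src: V=6.0000
k=1 load: inc=6.000000, refl=6.000000·-1.000000=-6.0000; V=0.000000+6.000000+-6.000000=0.0000
k=2 src: inc=-6.000000, refl=-6.000000·-0.200000=1.2000; V=6.000000+-6.000000+1.200000=1.2000
k=3 load: inc=1.200000, refl=1.200000·-1.000000=-1.2000; V=0.000000+1.200000+-1.200000=0.0000
k=4 src: inc=-1.200000, refl=-1.200000·-0.200000=0.2400; V=1.200000+-1.200000+0.240000=0.2400
k=5 load: inc=0.240000, refl=0.240000·-1.000000=-0.2400; V=0.000000+0.240000+-0.240000=0.0000
k=6 src: inc=-0.240000, refl=-0.240000·-0.200000=0.0480; V=0.240000+-0.240000+0.048000=0.0480
k=7 load: inc=0.048000, refl=0.048000·-1.000000=-0.0480; V=0.000000+0.048000+-0.048000=0.0000
k=8 src: inc=-0.048000, refl=-0.048000·-0.200000=0.0096; V=0.048000+-0.048000+0.009600=0.0096
k=9 load: inc=0.009600, refl=0.009600·-1.000000=-0.0096; V=0.000000+0.009600+-0.009600=0.0000

0 0 source 6.0000
1 4 load 0.0000
2 8 source 1.2000
3 12 load 0.0000
4 16 source 0.2400
5 20 load 0.0000
6 24 source 0.0480
7 28 load 0.0000
8 32 source 0.0096
9 36 load 0.0000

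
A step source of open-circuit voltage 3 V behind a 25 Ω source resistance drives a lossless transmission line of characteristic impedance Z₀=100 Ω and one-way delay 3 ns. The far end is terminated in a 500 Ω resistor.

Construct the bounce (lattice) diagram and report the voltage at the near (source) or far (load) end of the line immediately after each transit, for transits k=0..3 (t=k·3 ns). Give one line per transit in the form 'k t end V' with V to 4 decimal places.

Γ_L=0.666667, Γ_S=-0.600000; launch V₁=3·100/125=2.400000
k=0 src: V=2.4000
k=1 load: inc=2.400000, refl=2.400000·0.666667=1.6000; V=0.000000+2.400000+1.600000=4.0000
k=2 src: inc=1.600000, refl=1.600000·-0.600000=-0.9600; V=2.400000+1.600000+-0.960000=3.0400
k=3 load: inc=-0.960000, refl=-0.960000·0.666667=-0.6400; V=4.000000+-0.960000+-0.640000=2.4000

0 0 source 2.4000
1 3 load 4.0000
2 6 source 3.0400
3 9 load 2.4000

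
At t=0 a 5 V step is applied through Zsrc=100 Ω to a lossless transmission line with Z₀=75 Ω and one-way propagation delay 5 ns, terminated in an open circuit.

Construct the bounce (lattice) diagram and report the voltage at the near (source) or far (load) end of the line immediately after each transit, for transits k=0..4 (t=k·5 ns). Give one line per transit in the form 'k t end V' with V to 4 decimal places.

0 0 source 2.1429
1 5 load 4.2857
2 10 source 4.5918
3 15 load 4.8980
4 20 source 4.9417

Γ_L=1.000000, Γ_S=0.142857; launch V₁=5·75/175=2.142857
k=0 src: V=2.1429
k=1 load: inc=2.142857, refl=2.142857·1.000000=2.1429; V=0.000000+2.142857+2.142857=4.2857
k=2 src: inc=2.142857, refl=2.142857·0.142857=0.3061; V=2.142857+2.142857+0.306122=4.5918
k=3 load: inc=0.306122, refl=0.306122·1.000000=0.3061; V=4.285714+0.306122+0.306122=4.8980
k=4 src: inc=0.306122, refl=0.306122·0.142857=0.0437; V=4.591837+0.306122+0.043732=4.9417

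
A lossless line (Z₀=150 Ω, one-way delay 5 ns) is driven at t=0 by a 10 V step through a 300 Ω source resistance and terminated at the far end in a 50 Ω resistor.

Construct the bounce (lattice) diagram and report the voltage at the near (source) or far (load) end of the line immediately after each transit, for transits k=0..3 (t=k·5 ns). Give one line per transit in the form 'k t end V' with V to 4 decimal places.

Γ_L=-0.500000, Γ_S=0.333333; launch V₁=10·150/450=3.333333
k=0 src: V=3.3333
k=1 load: inc=3.333333, refl=3.333333·-0.500000=-1.6667; V=0.000000+3.333333+-1.666667=1.6667
k=2 src: inc=-1.666667, refl=-1.666667·0.333333=-0.5556; V=3.333333+-1.666667+-0.555556=1.1111
k=3 load: inc=-0.555556, refl=-0.555556·-0.500000=0.2778; V=1.666667+-0.555556+0.277778=1.3889

0 0 source 3.3333
1 5 load 1.6667
2 10 source 1.1111
3 15 load 1.3889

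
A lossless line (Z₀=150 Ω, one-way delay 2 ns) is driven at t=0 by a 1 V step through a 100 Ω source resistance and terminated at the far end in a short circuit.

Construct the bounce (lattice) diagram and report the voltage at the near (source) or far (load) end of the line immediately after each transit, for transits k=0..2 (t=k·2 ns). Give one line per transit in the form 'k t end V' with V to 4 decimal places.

0 0 source 0.6000
1 2 load 0.0000
2 4 source 0.1200

Γ_L=-1.000000, Γ_S=-0.200000; launch V₁=1·150/250=0.600000
k=0 src: V=0.6000
k=1 load: inc=0.600000, refl=0.600000·-1.000000=-0.6000; V=0.000000+0.600000+-0.600000=0.0000
k=2 src: inc=-0.600000, refl=-0.600000·-0.200000=0.1200; V=0.600000+-0.600000+0.120000=0.1200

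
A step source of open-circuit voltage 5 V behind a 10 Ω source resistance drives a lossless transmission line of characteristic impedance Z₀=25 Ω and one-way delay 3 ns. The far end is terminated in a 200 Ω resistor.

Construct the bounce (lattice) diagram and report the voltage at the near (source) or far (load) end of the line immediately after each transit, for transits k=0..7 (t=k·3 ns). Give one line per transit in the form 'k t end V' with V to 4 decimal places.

Γ_L=0.777778, Γ_S=-0.428571; launch V₁=5·25/35=3.571429
k=0 src: V=3.5714
k=1 load: inc=3.571429, refl=3.571429·0.777778=2.7778; V=0.000000+3.571429+2.777778=6.3492
k=2 src: inc=2.777778, refl=2.777778·-0.428571=-1.1905; V=3.571429+2.777778+-1.190476=5.1587
k=3 load: inc=-1.190476, refl=-1.190476·0.777778=-0.9259; V=6.349206+-1.190476+-0.925926=4.2328
k=4 src: inc=-0.925926, refl=-0.925926·-0.428571=0.3968; V=5.158730+-0.925926+0.396825=4.6296
k=5 load: inc=0.396825, refl=0.396825·0.777778=0.3086; V=4.232804+0.396825+0.308642=4.9383
k=6 src: inc=0.308642, refl=0.308642·-0.428571=-0.1323; V=4.629630+0.308642+-0.132275=4.8060
k=7 load: inc=-0.132275, refl=-0.132275·0.777778=-0.1029; V=4.938272+-0.132275+-0.102881=4.7031

0 0 source 3.5714
1 3 load 6.3492
2 6 source 5.1587
3 9 load 4.2328
4 12 source 4.6296
5 15 load 4.9383
6 18 source 4.8060
7 21 load 4.7031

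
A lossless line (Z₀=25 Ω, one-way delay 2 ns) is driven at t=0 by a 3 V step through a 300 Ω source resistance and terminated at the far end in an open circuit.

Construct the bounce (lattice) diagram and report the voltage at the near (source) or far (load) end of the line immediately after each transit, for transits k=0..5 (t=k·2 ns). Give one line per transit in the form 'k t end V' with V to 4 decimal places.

0 0 source 0.2308
1 2 load 0.4615
2 4 source 0.6568
3 6 load 0.8521
4 8 source 1.0173
5 10 load 1.1825

Γ_L=1.000000, Γ_S=0.846154; launch V₁=3·25/325=0.230769
k=0 src: V=0.2308
k=1 load: inc=0.230769, refl=0.230769·1.000000=0.2308; V=0.000000+0.230769+0.230769=0.4615
k=2 src: inc=0.230769, refl=0.230769·0.846154=0.1953; V=0.230769+0.230769+0.195266=0.6568
k=3 load: inc=0.195266, refl=0.195266·1.000000=0.1953; V=0.461538+0.195266+0.195266=0.8521
k=4 src: inc=0.195266, refl=0.195266·0.846154=0.1652; V=0.656805+0.195266+0.165225=1.0173
k=5 load: inc=0.165225, refl=0.165225·1.000000=0.1652; V=0.852071+0.165225+0.165225=1.1825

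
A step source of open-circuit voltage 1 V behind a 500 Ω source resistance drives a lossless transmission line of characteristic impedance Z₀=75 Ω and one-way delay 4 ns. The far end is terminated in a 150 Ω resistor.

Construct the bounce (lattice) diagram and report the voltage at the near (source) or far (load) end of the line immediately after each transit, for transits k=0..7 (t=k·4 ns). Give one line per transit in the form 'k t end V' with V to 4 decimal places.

Γ_L=0.333333, Γ_S=0.739130; launch V₁=1·75/575=0.130435
k=0 src: V=0.1304
k=1 load: inc=0.130435, refl=0.130435·0.333333=0.0435; V=0.000000+0.130435+0.043478=0.1739
k=2 src: inc=0.043478, refl=0.043478·0.739130=0.0321; V=0.130435+0.043478+0.032136=0.2060
k=3 load: inc=0.032136, refl=0.032136·0.333333=0.0107; V=0.173913+0.032136+0.010712=0.2168
k=4 src: inc=0.010712, refl=0.010712·0.739130=0.0079; V=0.206049+0.010712+0.007918=0.2247
k=5 load: inc=0.007918, refl=0.007918·0.333333=0.0026; V=0.216761+0.007918+0.002639=0.2273
k=6 src: inc=0.002639, refl=0.002639·0.739130=0.0020; V=0.224679+0.002639+0.001951=0.2293
k=7 load: inc=0.001951, refl=0.001951·0.333333=0.0007; V=0.227318+0.001951+0.000650=0.2299

0 0 source 0.1304
1 4 load 0.1739
2 8 source 0.2060
3 12 load 0.2168
4 16 source 0.2247
5 20 load 0.2273
6 24 source 0.2293
7 28 load 0.2299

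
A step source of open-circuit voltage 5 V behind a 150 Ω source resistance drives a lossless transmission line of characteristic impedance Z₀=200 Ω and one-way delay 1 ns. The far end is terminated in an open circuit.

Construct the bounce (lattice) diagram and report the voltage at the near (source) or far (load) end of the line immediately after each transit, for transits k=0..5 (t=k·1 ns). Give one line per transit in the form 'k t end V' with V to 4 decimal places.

0 0 source 2.8571
1 1 load 5.7143
2 2 source 5.3061
3 3 load 4.8980
4 4 source 4.9563
5 5 load 5.0146

Γ_L=1.000000, Γ_S=-0.142857; launch V₁=5·200/350=2.857143
k=0 src: V=2.8571
k=1 load: inc=2.857143, refl=2.857143·1.000000=2.8571; V=0.000000+2.857143+2.857143=5.7143
k=2 src: inc=2.857143, refl=2.857143·-0.142857=-0.4082; V=2.857143+2.857143+-0.408163=5.3061
k=3 load: inc=-0.408163, refl=-0.408163·1.000000=-0.4082; V=5.714286+-0.408163+-0.408163=4.8980
k=4 src: inc=-0.408163, refl=-0.408163·-0.142857=0.0583; V=5.306122+-0.408163+0.058309=4.9563
k=5 load: inc=0.058309, refl=0.058309·1.000000=0.0583; V=4.897959+0.058309+0.058309=5.0146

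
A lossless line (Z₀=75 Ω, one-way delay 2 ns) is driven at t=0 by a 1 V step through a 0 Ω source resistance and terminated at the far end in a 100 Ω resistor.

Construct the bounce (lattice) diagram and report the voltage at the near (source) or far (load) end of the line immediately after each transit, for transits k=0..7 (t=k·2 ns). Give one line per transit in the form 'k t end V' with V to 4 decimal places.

Γ_L=0.142857, Γ_S=-1.000000; launch V₁=1·75/75=1.000000
k=0 src: V=1.0000
k=1 load: inc=1.000000, refl=1.000000·0.142857=0.1429; V=0.000000+1.000000+0.142857=1.1429
k=2 src: inc=0.142857, refl=0.142857·-1.000000=-0.1429; V=1.000000+0.142857+-0.142857=1.0000
k=3 load: inc=-0.142857, refl=-0.142857·0.142857=-0.0204; V=1.142857+-0.142857+-0.020408=0.9796
k=4 src: inc=-0.020408, refl=-0.020408·-1.000000=0.0204; V=1.000000+-0.020408+0.020408=1.0000
k=5 load: inc=0.020408, refl=0.020408·0.142857=0.0029; V=0.979592+0.020408+0.002915=1.0029
k=6 src: inc=0.002915, refl=0.002915·-1.000000=-0.0029; V=1.000000+0.002915+-0.002915=1.0000
k=7 load: inc=-0.002915, refl=-0.002915·0.142857=-0.0004; V=1.002915+-0.002915+-0.000416=0.9996

0 0 source 1.0000
1 2 load 1.1429
2 4 source 1.0000
3 6 load 0.9796
4 8 source 1.0000
5 10 load 1.0029
6 12 source 1.0000
7 14 load 0.9996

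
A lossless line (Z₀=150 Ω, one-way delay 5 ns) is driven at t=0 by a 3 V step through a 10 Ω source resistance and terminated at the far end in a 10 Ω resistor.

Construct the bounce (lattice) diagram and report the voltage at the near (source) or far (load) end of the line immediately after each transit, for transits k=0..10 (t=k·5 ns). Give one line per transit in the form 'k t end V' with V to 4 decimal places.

0 0 source 2.8125
1 5 load 0.3516
2 10 source 2.5049
3 15 load 0.6207
4 20 source 2.2694
5 25 load 0.8268
6 30 source 2.0890
7 35 load 0.9846
8 40 source 1.9510
9 45 load 1.1054
10 50 source 1.8453

Γ_L=-0.875000, Γ_S=-0.875000; launch V₁=3·150/160=2.812500
k=0 src: V=2.8125
k=1 load: inc=2.812500, refl=2.812500·-0.875000=-2.4609; V=0.000000+2.812500+-2.460938=0.3516
k=2 src: inc=-2.460938, refl=-2.460938·-0.875000=2.1533; V=2.812500+-2.460938+2.153320=2.5049
k=3 load: inc=2.153320, refl=2.153320·-0.875000=-1.8842; V=0.351562+2.153320+-1.884155=0.6207
k=4 src: inc=-1.884155, refl=-1.884155·-0.875000=1.6486; V=2.504883+-1.884155+1.648636=2.2694
k=5 load: inc=1.648636, refl=1.648636·-0.875000=-1.4426; V=0.620728+1.648636+-1.442556=0.8268
k=6 src: inc=-1.442556, refl=-1.442556·-0.875000=1.2622; V=2.269363+-1.442556+1.262237=2.0890
k=7 load: inc=1.262237, refl=1.262237·-0.875000=-1.1045; V=0.826807+1.262237+-1.104457=0.9846
k=8 src: inc=-1.104457, refl=-1.104457·-0.875000=0.9664; V=2.089044+-1.104457+0.966400=1.9510
k=9 load: inc=0.966400, refl=0.966400·-0.875000=-0.8456; V=0.984587+0.966400+-0.845600=1.1054
k=10 src: inc=-0.845600, refl=-0.845600·-0.875000=0.7399; V=1.950987+-0.845600+0.739900=1.8453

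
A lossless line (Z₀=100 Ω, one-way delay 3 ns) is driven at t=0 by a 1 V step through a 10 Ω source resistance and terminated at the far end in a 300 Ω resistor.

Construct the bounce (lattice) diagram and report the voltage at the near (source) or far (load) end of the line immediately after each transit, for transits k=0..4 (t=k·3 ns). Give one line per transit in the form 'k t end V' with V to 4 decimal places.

0 0 source 0.9091
1 3 load 1.3636
2 6 source 0.9917
3 9 load 0.8058
4 12 source 0.9579

Γ_L=0.500000, Γ_S=-0.818182; launch V₁=1·100/110=0.909091
k=0 src: V=0.9091
k=1 load: inc=0.909091, refl=0.909091·0.500000=0.4545; V=0.000000+0.909091+0.454545=1.3636
k=2 src: inc=0.454545, refl=0.454545·-0.818182=-0.3719; V=0.909091+0.454545+-0.371901=0.9917
k=3 load: inc=-0.371901, refl=-0.371901·0.500000=-0.1860; V=1.363636+-0.371901+-0.185950=0.8058
k=4 src: inc=-0.185950, refl=-0.185950·-0.818182=0.1521; V=0.991736+-0.185950+0.152141=0.9579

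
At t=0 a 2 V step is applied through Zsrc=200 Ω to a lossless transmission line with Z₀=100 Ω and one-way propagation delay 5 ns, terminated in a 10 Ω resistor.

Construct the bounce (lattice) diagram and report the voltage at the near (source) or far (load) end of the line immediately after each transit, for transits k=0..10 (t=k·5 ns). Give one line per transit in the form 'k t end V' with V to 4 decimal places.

0 0 source 0.6667
1 5 load 0.1212
2 10 source -0.0606
3 15 load 0.0882
4 20 source 0.1377
5 25 load 0.0972
6 30 source 0.0836
7 35 load 0.0947
8 40 source 0.0984
9 45 load 0.0954
10 50 source 0.0944

Γ_L=-0.818182, Γ_S=0.333333; launch V₁=2·100/300=0.666667
k=0 src: V=0.6667
k=1 load: inc=0.666667, refl=0.666667·-0.818182=-0.5455; V=0.000000+0.666667+-0.545455=0.1212
k=2 src: inc=-0.545455, refl=-0.545455·0.333333=-0.1818; V=0.666667+-0.545455+-0.181818=-0.0606
k=3 load: inc=-0.181818, refl=-0.181818·-0.818182=0.1488; V=0.121212+-0.181818+0.148760=0.0882
k=4 src: inc=0.148760, refl=0.148760·0.333333=0.0496; V=-0.060606+0.148760+0.049587=0.1377
k=5 load: inc=0.049587, refl=0.049587·-0.818182=-0.0406; V=0.088154+0.049587+-0.040571=0.0972
k=6 src: inc=-0.040571, refl=-0.040571·0.333333=-0.0135; V=0.137741+-0.040571+-0.013524=0.0836
k=7 load: inc=-0.013524, refl=-0.013524·-0.818182=0.0111; V=0.097170+-0.013524+0.011065=0.0947
k=8 src: inc=0.011065, refl=0.011065·0.333333=0.0037; V=0.083646+0.011065+0.003688=0.0984
k=9 load: inc=0.003688, refl=0.003688·-0.818182=-0.0030; V=0.094711+0.003688+-0.003018=0.0954
k=10 src: inc=-0.003018, refl=-0.003018·0.333333=-0.0010; V=0.098399+-0.003018+-0.001006=0.0944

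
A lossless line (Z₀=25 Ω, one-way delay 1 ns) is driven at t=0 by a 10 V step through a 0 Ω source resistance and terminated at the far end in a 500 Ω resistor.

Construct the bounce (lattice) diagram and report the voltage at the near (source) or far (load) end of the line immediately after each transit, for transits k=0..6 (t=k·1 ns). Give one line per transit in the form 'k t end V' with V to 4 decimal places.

0 0 source 10.0000
1 1 load 19.0476
2 2 source 10.0000
3 3 load 1.8141
4 4 source 10.0000
5 5 load 17.4063
6 6 source 10.0000

Γ_L=0.904762, Γ_S=-1.000000; launch V₁=10·25/25=10.000000
k=0 src: V=10.0000
k=1 load: inc=10.000000, refl=10.000000·0.904762=9.0476; V=0.000000+10.000000+9.047619=19.0476
k=2 src: inc=9.047619, refl=9.047619·-1.000000=-9.0476; V=10.000000+9.047619+-9.047619=10.0000
k=3 load: inc=-9.047619, refl=-9.047619·0.904762=-8.1859; V=19.047619+-9.047619+-8.185941=1.8141
k=4 src: inc=-8.185941, refl=-8.185941·-1.000000=8.1859; V=10.000000+-8.185941+8.185941=10.0000
k=5 load: inc=8.185941, refl=8.185941·0.904762=7.4063; V=1.814059+8.185941+7.406328=17.4063
k=6 src: inc=7.406328, refl=7.406328·-1.000000=-7.4063; V=10.000000+7.406328+-7.406328=10.0000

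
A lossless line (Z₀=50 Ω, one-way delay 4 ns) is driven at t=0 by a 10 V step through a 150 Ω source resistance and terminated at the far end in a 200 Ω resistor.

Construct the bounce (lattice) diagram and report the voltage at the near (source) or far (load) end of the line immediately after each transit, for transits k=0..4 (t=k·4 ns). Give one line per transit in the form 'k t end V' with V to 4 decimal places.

Γ_L=0.600000, Γ_S=0.500000; launch V₁=10·50/200=2.500000
k=0 src: V=2.5000
k=1 load: inc=2.500000, refl=2.500000·0.600000=1.5000; V=0.000000+2.500000+1.500000=4.0000
k=2 src: inc=1.500000, refl=1.500000·0.500000=0.7500; V=2.500000+1.500000+0.750000=4.7500
k=3 load: inc=0.750000, refl=0.750000·0.600000=0.4500; V=4.000000+0.750000+0.450000=5.2000
k=4 src: inc=0.450000, refl=0.450000·0.500000=0.2250; V=4.750000+0.450000+0.225000=5.4250

0 0 source 2.5000
1 4 load 4.0000
2 8 source 4.7500
3 12 load 5.2000
4 16 source 5.4250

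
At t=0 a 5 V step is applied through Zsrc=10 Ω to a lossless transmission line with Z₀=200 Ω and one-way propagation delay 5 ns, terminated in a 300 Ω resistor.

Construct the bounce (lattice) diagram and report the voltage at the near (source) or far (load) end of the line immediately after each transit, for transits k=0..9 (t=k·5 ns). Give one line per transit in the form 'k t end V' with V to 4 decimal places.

Γ_L=0.200000, Γ_S=-0.904762; launch V₁=5·200/210=4.761905
k=0 src: V=4.7619
k=1 load: inc=4.761905, refl=4.761905·0.200000=0.9524; V=0.000000+4.761905+0.952381=5.7143
k=2 src: inc=0.952381, refl=0.952381·-0.904762=-0.8617; V=4.761905+0.952381+-0.861678=4.8526
k=3 load: inc=-0.861678, refl=-0.861678·0.200000=-0.1723; V=5.714286+-0.861678+-0.172336=4.6803
k=4 src: inc=-0.172336, refl=-0.172336·-0.904762=0.1559; V=4.852608+-0.172336+0.155923=4.8362
k=5 load: inc=0.155923, refl=0.155923·0.200000=0.0312; V=4.680272+0.155923+0.031185=4.8674
k=6 src: inc=0.031185, refl=0.031185·-0.904762=-0.0282; V=4.836195+0.031185+-0.028215=4.8392
k=7 load: inc=-0.028215, refl=-0.028215·0.200000=-0.0056; V=4.867379+-0.028215+-0.005643=4.8335
k=8 src: inc=-0.005643, refl=-0.005643·-0.904762=0.0051; V=4.839165+-0.005643+0.005105=4.8386
k=9 load: inc=0.005105, refl=0.005105·0.200000=0.0010; V=4.833522+0.005105+0.001021=4.8396

0 0 source 4.7619
1 5 load 5.7143
2 10 source 4.8526
3 15 load 4.6803
4 20 source 4.8362
5 25 load 4.8674
6 30 source 4.8392
7 35 load 4.8335
8 40 source 4.8386
9 45 load 4.8396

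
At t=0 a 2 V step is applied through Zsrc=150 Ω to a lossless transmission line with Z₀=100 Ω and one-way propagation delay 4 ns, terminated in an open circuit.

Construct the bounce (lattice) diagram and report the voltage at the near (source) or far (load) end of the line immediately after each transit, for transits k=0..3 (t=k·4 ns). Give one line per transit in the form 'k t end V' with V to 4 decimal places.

0 0 source 0.8000
1 4 load 1.6000
2 8 source 1.7600
3 12 load 1.9200

Γ_L=1.000000, Γ_S=0.200000; launch V₁=2·100/250=0.800000
k=0 src: V=0.8000
k=1 load: inc=0.800000, refl=0.800000·1.000000=0.8000; V=0.000000+0.800000+0.800000=1.6000
k=2 src: inc=0.800000, refl=0.800000·0.200000=0.1600; V=0.800000+0.800000+0.160000=1.7600
k=3 load: inc=0.160000, refl=0.160000·1.000000=0.1600; V=1.600000+0.160000+0.160000=1.9200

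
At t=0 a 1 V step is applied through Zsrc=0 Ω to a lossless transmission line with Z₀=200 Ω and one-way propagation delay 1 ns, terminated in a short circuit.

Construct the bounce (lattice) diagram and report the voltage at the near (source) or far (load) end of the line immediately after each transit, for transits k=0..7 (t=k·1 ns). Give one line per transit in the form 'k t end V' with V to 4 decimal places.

Γ_L=-1.000000, Γ_S=-1.000000; launch V₁=1·200/200=1.000000
k=0 src: V=1.0000
k=1 load: inc=1.000000, refl=1.000000·-1.000000=-1.0000; V=0.000000+1.000000+-1.000000=0.0000
k=2 src: inc=-1.000000, refl=-1.000000·-1.000000=1.0000; V=1.000000+-1.000000+1.000000=1.0000
k=3 load: inc=1.000000, refl=1.000000·-1.000000=-1.0000; V=0.000000+1.000000+-1.000000=0.0000
k=4 src: inc=-1.000000, refl=-1.000000·-1.000000=1.0000; V=1.000000+-1.000000+1.000000=1.0000
k=5 load: inc=1.000000, refl=1.000000·-1.000000=-1.0000; V=0.000000+1.000000+-1.000000=0.0000
k=6 src: inc=-1.000000, refl=-1.000000·-1.000000=1.0000; V=1.000000+-1.000000+1.000000=1.0000
k=7 load: inc=1.000000, refl=1.000000·-1.000000=-1.0000; V=0.000000+1.000000+-1.000000=0.0000

0 0 source 1.0000
1 1 load 0.0000
2 2 source 1.0000
3 3 load 0.0000
4 4 source 1.0000
5 5 load 0.0000
6 6 source 1.0000
7 7 load 0.0000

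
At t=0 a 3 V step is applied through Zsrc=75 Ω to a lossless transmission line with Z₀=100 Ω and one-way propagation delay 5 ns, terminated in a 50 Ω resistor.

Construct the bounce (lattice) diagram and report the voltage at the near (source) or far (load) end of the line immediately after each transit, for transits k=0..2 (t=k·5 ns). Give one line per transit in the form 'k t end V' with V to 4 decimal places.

0 0 source 1.7143
1 5 load 1.1429
2 10 source 1.2245

Γ_L=-0.333333, Γ_S=-0.142857; launch V₁=3·100/175=1.714286
k=0 src: V=1.7143
k=1 load: inc=1.714286, refl=1.714286·-0.333333=-0.5714; V=0.000000+1.714286+-0.571429=1.1429
k=2 src: inc=-0.571429, refl=-0.571429·-0.142857=0.0816; V=1.714286+-0.571429+0.081633=1.2245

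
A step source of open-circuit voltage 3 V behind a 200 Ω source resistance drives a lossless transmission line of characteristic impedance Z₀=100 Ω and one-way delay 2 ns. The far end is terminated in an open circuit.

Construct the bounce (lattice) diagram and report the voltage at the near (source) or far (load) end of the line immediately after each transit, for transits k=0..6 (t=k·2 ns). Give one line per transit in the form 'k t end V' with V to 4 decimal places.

0 0 source 1.0000
1 2 load 2.0000
2 4 source 2.3333
3 6 load 2.6667
4 8 source 2.7778
5 10 load 2.8889
6 12 source 2.9259

Γ_L=1.000000, Γ_S=0.333333; launch V₁=3·100/300=1.000000
k=0 src: V=1.0000
k=1 load: inc=1.000000, refl=1.000000·1.000000=1.0000; V=0.000000+1.000000+1.000000=2.0000
k=2 src: inc=1.000000, refl=1.000000·0.333333=0.3333; V=1.000000+1.000000+0.333333=2.3333
k=3 load: inc=0.333333, refl=0.333333·1.000000=0.3333; V=2.000000+0.333333+0.333333=2.6667
k=4 src: inc=0.333333, refl=0.333333·0.333333=0.1111; V=2.333333+0.333333+0.111111=2.7778
k=5 load: inc=0.111111, refl=0.111111·1.000000=0.1111; V=2.666667+0.111111+0.111111=2.8889
k=6 src: inc=0.111111, refl=0.111111·0.333333=0.0370; V=2.777778+0.111111+0.037037=2.9259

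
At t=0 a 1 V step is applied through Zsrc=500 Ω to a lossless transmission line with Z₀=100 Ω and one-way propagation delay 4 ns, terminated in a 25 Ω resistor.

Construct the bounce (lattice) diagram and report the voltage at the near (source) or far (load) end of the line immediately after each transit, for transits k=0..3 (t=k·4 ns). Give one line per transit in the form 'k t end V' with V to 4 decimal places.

0 0 source 0.1667
1 4 load 0.0667
2 8 source 0.0000
3 12 load 0.0400

Γ_L=-0.600000, Γ_S=0.666667; launch V₁=1·100/600=0.166667
k=0 src: V=0.1667
k=1 load: inc=0.166667, refl=0.166667·-0.600000=-0.1000; V=0.000000+0.166667+-0.100000=0.0667
k=2 src: inc=-0.100000, refl=-0.100000·0.666667=-0.0667; V=0.166667+-0.100000+-0.066667=0.0000
k=3 load: inc=-0.066667, refl=-0.066667·-0.600000=0.0400; V=0.066667+-0.066667+0.040000=0.0400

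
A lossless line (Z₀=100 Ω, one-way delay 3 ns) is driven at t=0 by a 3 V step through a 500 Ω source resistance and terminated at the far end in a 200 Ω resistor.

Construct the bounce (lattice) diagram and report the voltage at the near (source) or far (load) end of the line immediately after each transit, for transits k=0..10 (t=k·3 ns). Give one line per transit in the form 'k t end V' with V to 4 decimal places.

0 0 source 0.5000
1 3 load 0.6667
2 6 source 0.7778
3 9 load 0.8148
4 12 source 0.8395
5 15 load 0.8477
6 18 source 0.8532
7 21 load 0.8551
8 24 source 0.8563
9 27 load 0.8567
10 30 source 0.8569

Γ_L=0.333333, Γ_S=0.666667; launch V₁=3·100/600=0.500000
k=0 src: V=0.5000
k=1 load: inc=0.500000, refl=0.500000·0.333333=0.1667; V=0.000000+0.500000+0.166667=0.6667
k=2 src: inc=0.166667, refl=0.166667·0.666667=0.1111; V=0.500000+0.166667+0.111111=0.7778
k=3 load: inc=0.111111, refl=0.111111·0.333333=0.0370; V=0.666667+0.111111+0.037037=0.8148
k=4 src: inc=0.037037, refl=0.037037·0.666667=0.0247; V=0.777778+0.037037+0.024691=0.8395
k=5 load: inc=0.024691, refl=0.024691·0.333333=0.0082; V=0.814815+0.024691+0.008230=0.8477
k=6 src: inc=0.008230, refl=0.008230·0.666667=0.0055; V=0.839506+0.008230+0.005487=0.8532
k=7 load: inc=0.005487, refl=0.005487·0.333333=0.0018; V=0.847737+0.005487+0.001829=0.8551
k=8 src: inc=0.001829, refl=0.001829·0.666667=0.0012; V=0.853224+0.001829+0.001219=0.8563
k=9 load: inc=0.001219, refl=0.001219·0.333333=0.0004; V=0.855053+0.001219+0.000406=0.8567
k=10 src: inc=0.000406, refl=0.000406·0.666667=0.0003; V=0.856272+0.000406+0.000271=0.8569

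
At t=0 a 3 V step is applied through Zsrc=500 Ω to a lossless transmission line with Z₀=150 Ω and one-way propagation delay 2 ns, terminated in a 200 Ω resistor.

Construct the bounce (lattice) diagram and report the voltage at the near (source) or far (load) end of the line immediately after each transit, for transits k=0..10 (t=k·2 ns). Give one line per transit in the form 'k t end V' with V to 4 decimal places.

0 0 source 0.6923
1 2 load 0.7912
2 4 source 0.8445
3 6 load 0.8521
4 8 source 0.8562
5 10 load 0.8568
6 12 source 0.8571
7 14 load 0.8571
8 16 source 0.8571
9 18 load 0.8571
10 20 source 0.8571

Γ_L=0.142857, Γ_S=0.538462; launch V₁=3·150/650=0.692308
k=0 src: V=0.6923
k=1 load: inc=0.692308, refl=0.692308·0.142857=0.0989; V=0.000000+0.692308+0.098901=0.7912
k=2 src: inc=0.098901, refl=0.098901·0.538462=0.0533; V=0.692308+0.098901+0.053254=0.8445
k=3 load: inc=0.053254, refl=0.053254·0.142857=0.0076; V=0.791209+0.053254+0.007608=0.8521
k=4 src: inc=0.007608, refl=0.007608·0.538462=0.0041; V=0.844463+0.007608+0.004096=0.8562
k=5 load: inc=0.004096, refl=0.004096·0.142857=0.0006; V=0.852071+0.004096+0.000585=0.8568
k=6 src: inc=0.000585, refl=0.000585·0.538462=0.0003; V=0.856168+0.000585+0.000315=0.8571
k=7 load: inc=0.000315, refl=0.000315·0.142857=0.0000; V=0.856753+0.000315+0.000045=0.8571
k=8 src: inc=0.000045, refl=0.000045·0.538462=0.0000; V=0.857068+0.000045+0.000024=0.8571
k=9 load: inc=0.000024, refl=0.000024·0.142857=0.0000; V=0.857113+0.000024+0.000003=0.8571
k=10 src: inc=0.000003, refl=0.000003·0.538462=0.0000; V=0.857137+0.000003+0.000002=0.8571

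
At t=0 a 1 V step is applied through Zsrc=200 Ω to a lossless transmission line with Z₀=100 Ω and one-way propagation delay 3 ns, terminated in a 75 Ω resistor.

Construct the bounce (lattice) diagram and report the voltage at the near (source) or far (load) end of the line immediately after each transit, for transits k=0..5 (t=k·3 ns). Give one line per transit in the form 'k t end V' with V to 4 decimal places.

Γ_L=-0.142857, Γ_S=0.333333; launch V₁=1·100/300=0.333333
k=0 src: V=0.3333
k=1 load: inc=0.333333, refl=0.333333·-0.142857=-0.0476; V=0.000000+0.333333+-0.047619=0.2857
k=2 src: inc=-0.047619, refl=-0.047619·0.333333=-0.0159; V=0.333333+-0.047619+-0.015873=0.2698
k=3 load: inc=-0.015873, refl=-0.015873·-0.142857=0.0023; V=0.285714+-0.015873+0.002268=0.2721
k=4 src: inc=0.002268, refl=0.002268·0.333333=0.0008; V=0.269841+0.002268+0.000756=0.2729
k=5 load: inc=0.000756, refl=0.000756·-0.142857=-0.0001; V=0.272109+0.000756+-0.000108=0.2728

0 0 source 0.3333
1 3 load 0.2857
2 6 source 0.2698
3 9 load 0.2721
4 12 source 0.2729
5 15 load 0.2728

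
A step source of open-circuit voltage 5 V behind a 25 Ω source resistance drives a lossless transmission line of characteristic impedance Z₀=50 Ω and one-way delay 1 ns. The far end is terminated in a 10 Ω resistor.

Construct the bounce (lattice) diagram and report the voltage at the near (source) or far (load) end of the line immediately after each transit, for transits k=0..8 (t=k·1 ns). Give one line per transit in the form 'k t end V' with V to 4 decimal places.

Γ_L=-0.666667, Γ_S=-0.333333; launch V₁=5·50/75=3.333333
k=0 src: V=3.3333
k=1 load: inc=3.333333, refl=3.333333·-0.666667=-2.2222; V=0.000000+3.333333+-2.222222=1.1111
k=2 src: inc=-2.222222, refl=-2.222222·-0.333333=0.7407; V=3.333333+-2.222222+0.740741=1.8519
k=3 load: inc=0.740741, refl=0.740741·-0.666667=-0.4938; V=1.111111+0.740741+-0.493827=1.3580
k=4 src: inc=-0.493827, refl=-0.493827·-0.333333=0.1646; V=1.851852+-0.493827+0.164609=1.5226
k=5 load: inc=0.164609, refl=0.164609·-0.666667=-0.1097; V=1.358025+0.164609+-0.109739=1.4129
k=6 src: inc=-0.109739, refl=-0.109739·-0.333333=0.0366; V=1.522634+-0.109739+0.036580=1.4495
k=7 load: inc=0.036580, refl=0.036580·-0.666667=-0.0244; V=1.412894+0.036580+-0.024387=1.4251
k=8 src: inc=-0.024387, refl=-0.024387·-0.333333=0.0081; V=1.449474+-0.024387+0.008129=1.4332

0 0 source 3.3333
1 1 load 1.1111
2 2 source 1.8519
3 3 load 1.3580
4 4 source 1.5226
5 5 load 1.4129
6 6 source 1.4495
7 7 load 1.4251
8 8 source 1.4332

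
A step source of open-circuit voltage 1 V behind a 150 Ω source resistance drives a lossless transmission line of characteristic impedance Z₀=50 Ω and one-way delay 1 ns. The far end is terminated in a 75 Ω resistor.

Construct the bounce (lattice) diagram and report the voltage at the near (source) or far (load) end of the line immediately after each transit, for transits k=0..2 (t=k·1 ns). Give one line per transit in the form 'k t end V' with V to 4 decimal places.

0 0 source 0.2500
1 1 load 0.3000
2 2 source 0.3250

Γ_L=0.200000, Γ_S=0.500000; launch V₁=1·50/200=0.250000
k=0 src: V=0.2500
k=1 load: inc=0.250000, refl=0.250000·0.200000=0.0500; V=0.000000+0.250000+0.050000=0.3000
k=2 src: inc=0.050000, refl=0.050000·0.500000=0.0250; V=0.250000+0.050000+0.025000=0.3250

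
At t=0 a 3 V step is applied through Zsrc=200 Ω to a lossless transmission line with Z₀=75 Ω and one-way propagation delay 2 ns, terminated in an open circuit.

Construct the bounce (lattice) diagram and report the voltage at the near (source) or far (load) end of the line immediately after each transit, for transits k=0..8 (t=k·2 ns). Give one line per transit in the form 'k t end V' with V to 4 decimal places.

0 0 source 0.8182
1 2 load 1.6364
2 4 source 2.0083
3 6 load 2.3802
4 8 source 2.5492
5 10 load 2.7183
6 12 source 2.7951
7 14 load 2.8719
8 16 source 2.9069

Γ_L=1.000000, Γ_S=0.454545; launch V₁=3·75/275=0.818182
k=0 src: V=0.8182
k=1 load: inc=0.818182, refl=0.818182·1.000000=0.8182; V=0.000000+0.818182+0.818182=1.6364
k=2 src: inc=0.818182, refl=0.818182·0.454545=0.3719; V=0.818182+0.818182+0.371901=2.0083
k=3 load: inc=0.371901, refl=0.371901·1.000000=0.3719; V=1.636364+0.371901+0.371901=2.3802
k=4 src: inc=0.371901, refl=0.371901·0.454545=0.1690; V=2.008264+0.371901+0.169046=2.5492
k=5 load: inc=0.169046, refl=0.169046·1.000000=0.1690; V=2.380165+0.169046+0.169046=2.7183
k=6 src: inc=0.169046, refl=0.169046·0.454545=0.0768; V=2.549211+0.169046+0.076839=2.7951
k=7 load: inc=0.076839, refl=0.076839·1.000000=0.0768; V=2.718257+0.076839+0.076839=2.8719
k=8 src: inc=0.076839, refl=0.076839·0.454545=0.0349; V=2.795096+0.076839+0.034927=2.9069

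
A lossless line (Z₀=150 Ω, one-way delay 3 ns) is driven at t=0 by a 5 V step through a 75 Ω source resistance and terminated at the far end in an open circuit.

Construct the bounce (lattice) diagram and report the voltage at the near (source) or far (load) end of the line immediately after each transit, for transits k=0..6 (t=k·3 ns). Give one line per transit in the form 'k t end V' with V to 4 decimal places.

Γ_L=1.000000, Γ_S=-0.333333; launch V₁=5·150/225=3.333333
k=0 src: V=3.3333
k=1 load: inc=3.333333, refl=3.333333·1.000000=3.3333; V=0.000000+3.333333+3.333333=6.6667
k=2 src: inc=3.333333, refl=3.333333·-0.333333=-1.1111; V=3.333333+3.333333+-1.111111=5.5556
k=3 load: inc=-1.111111, refl=-1.111111·1.000000=-1.1111; V=6.666667+-1.111111+-1.111111=4.4444
k=4 src: inc=-1.111111, refl=-1.111111·-0.333333=0.3704; V=5.555556+-1.111111+0.370370=4.8148
k=5 load: inc=0.370370, refl=0.370370·1.000000=0.3704; V=4.444444+0.370370+0.370370=5.1852
k=6 src: inc=0.370370, refl=0.370370·-0.333333=-0.1235; V=4.814815+0.370370+-0.123457=5.0617

0 0 source 3.3333
1 3 load 6.6667
2 6 source 5.5556
3 9 load 4.4444
4 12 source 4.8148
5 15 load 5.1852
6 18 source 5.0617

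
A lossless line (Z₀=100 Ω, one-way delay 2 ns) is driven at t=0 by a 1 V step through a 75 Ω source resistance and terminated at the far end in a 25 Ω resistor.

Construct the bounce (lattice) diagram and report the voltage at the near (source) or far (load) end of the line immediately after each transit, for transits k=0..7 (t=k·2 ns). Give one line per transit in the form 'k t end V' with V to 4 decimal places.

Γ_L=-0.600000, Γ_S=-0.142857; launch V₁=1·100/175=0.571429
k=0 src: V=0.5714
k=1 load: inc=0.571429, refl=0.571429·-0.600000=-0.3429; V=0.000000+0.571429+-0.342857=0.2286
k=2 src: inc=-0.342857, refl=-0.342857·-0.142857=0.0490; V=0.571429+-0.342857+0.048980=0.2776
k=3 load: inc=0.048980, refl=0.048980·-0.600000=-0.0294; V=0.228571+0.048980+-0.029388=0.2482
k=4 src: inc=-0.029388, refl=-0.029388·-0.142857=0.0042; V=0.277551+-0.029388+0.004198=0.2524
k=5 load: inc=0.004198, refl=0.004198·-0.600000=-0.0025; V=0.248163+0.004198+-0.002519=0.2498
k=6 src: inc=-0.002519, refl=-0.002519·-0.142857=0.0004; V=0.252362+-0.002519+0.000360=0.2502
k=7 load: inc=0.000360, refl=0.000360·-0.600000=-0.0002; V=0.249843+0.000360+-0.000216=0.2500

0 0 source 0.5714
1 2 load 0.2286
2 4 source 0.2776
3 6 load 0.2482
4 8 source 0.2524
5 10 load 0.2498
6 12 source 0.2502
7 14 load 0.2500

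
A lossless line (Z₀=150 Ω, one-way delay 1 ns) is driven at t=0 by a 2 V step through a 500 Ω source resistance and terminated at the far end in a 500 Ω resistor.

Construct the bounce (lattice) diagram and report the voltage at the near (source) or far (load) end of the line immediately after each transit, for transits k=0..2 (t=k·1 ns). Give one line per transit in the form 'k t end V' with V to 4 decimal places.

Γ_L=0.538462, Γ_S=0.538462; launch V₁=2·150/650=0.461538
k=0 src: V=0.4615
k=1 load: inc=0.461538, refl=0.461538·0.538462=0.2485; V=0.000000+0.461538+0.248521=0.7101
k=2 src: inc=0.248521, refl=0.248521·0.538462=0.1338; V=0.461538+0.248521+0.133819=0.8439

0 0 source 0.4615
1 1 load 0.7101
2 2 source 0.8439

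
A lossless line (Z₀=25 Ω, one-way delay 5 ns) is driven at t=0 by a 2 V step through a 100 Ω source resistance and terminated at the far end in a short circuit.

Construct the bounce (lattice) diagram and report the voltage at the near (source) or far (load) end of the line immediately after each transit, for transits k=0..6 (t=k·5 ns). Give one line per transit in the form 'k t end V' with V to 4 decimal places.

Γ_L=-1.000000, Γ_S=0.600000; launch V₁=2·25/125=0.400000
k=0 src: V=0.4000
k=1 load: inc=0.400000, refl=0.400000·-1.000000=-0.4000; V=0.000000+0.400000+-0.400000=0.0000
k=2 src: inc=-0.400000, refl=-0.400000·0.600000=-0.2400; V=0.400000+-0.400000+-0.240000=-0.2400
k=3 load: inc=-0.240000, refl=-0.240000·-1.000000=0.2400; V=0.000000+-0.240000+0.240000=0.0000
k=4 src: inc=0.240000, refl=0.240000·0.600000=0.1440; V=-0.240000+0.240000+0.144000=0.1440
k=5 load: inc=0.144000, refl=0.144000·-1.000000=-0.1440; V=0.000000+0.144000+-0.144000=0.0000
k=6 src: inc=-0.144000, refl=-0.144000·0.600000=-0.0864; V=0.144000+-0.144000+-0.086400=-0.0864

0 0 source 0.4000
1 5 load 0.0000
2 10 source -0.2400
3 15 load 0.0000
4 20 source 0.1440
5 25 load 0.0000
6 30 source -0.0864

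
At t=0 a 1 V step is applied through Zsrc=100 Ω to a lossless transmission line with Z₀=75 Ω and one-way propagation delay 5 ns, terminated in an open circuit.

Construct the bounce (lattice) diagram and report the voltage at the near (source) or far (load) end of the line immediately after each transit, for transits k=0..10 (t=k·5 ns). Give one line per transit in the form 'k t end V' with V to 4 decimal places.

Γ_L=1.000000, Γ_S=0.142857; launch V₁=1·75/175=0.428571
k=0 src: V=0.4286
k=1 load: inc=0.428571, refl=0.428571·1.000000=0.4286; V=0.000000+0.428571+0.428571=0.8571
k=2 src: inc=0.428571, refl=0.428571·0.142857=0.0612; V=0.428571+0.428571+0.061224=0.9184
k=3 load: inc=0.061224, refl=0.061224·1.000000=0.0612; V=0.857143+0.061224+0.061224=0.9796
k=4 src: inc=0.061224, refl=0.061224·0.142857=0.0087; V=0.918367+0.061224+0.008746=0.9883
k=5 load: inc=0.008746, refl=0.008746·1.000000=0.0087; V=0.979592+0.008746+0.008746=0.9971
k=6 src: inc=0.008746, refl=0.008746·0.142857=0.0012; V=0.988338+0.008746+0.001249=0.9983
k=7 load: inc=0.001249, refl=0.001249·1.000000=0.0012; V=0.997085+0.001249+0.001249=0.9996
k=8 src: inc=0.001249, refl=0.001249·0.142857=0.0002; V=0.998334+0.001249+0.000178=0.9998
k=9 load: inc=0.000178, refl=0.000178·1.000000=0.0002; V=0.999584+0.000178+0.000178=0.9999
k=10 src: inc=0.000178, refl=0.000178·0.142857=0.0000; V=0.999762+0.000178+0.000025=1.0000

0 0 source 0.4286
1 5 load 0.8571
2 10 source 0.9184
3 15 load 0.9796
4 20 source 0.9883
5 25 load 0.9971
6 30 source 0.9983
7 35 load 0.9996
8 40 source 0.9998
9 45 load 0.9999
10 50 source 1.0000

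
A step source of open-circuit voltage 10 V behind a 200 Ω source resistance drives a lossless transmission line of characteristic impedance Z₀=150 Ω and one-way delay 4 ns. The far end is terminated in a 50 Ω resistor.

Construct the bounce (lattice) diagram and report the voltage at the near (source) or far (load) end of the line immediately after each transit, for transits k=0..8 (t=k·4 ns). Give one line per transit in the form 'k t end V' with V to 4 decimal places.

Γ_L=-0.500000, Γ_S=0.142857; launch V₁=10·150/350=4.285714
k=0 src: V=4.2857
k=1 load: inc=4.285714, refl=4.285714·-0.500000=-2.1429; V=0.000000+4.285714+-2.142857=2.1429
k=2 src: inc=-2.142857, refl=-2.142857·0.142857=-0.3061; V=4.285714+-2.142857+-0.306122=1.8367
k=3 load: inc=-0.306122, refl=-0.306122·-0.500000=0.1531; V=2.142857+-0.306122+0.153061=1.9898
k=4 src: inc=0.153061, refl=0.153061·0.142857=0.0219; V=1.836735+0.153061+0.021866=2.0117
k=5 load: inc=0.021866, refl=0.021866·-0.500000=-0.0109; V=1.989796+0.021866+-0.010933=2.0007
k=6 src: inc=-0.010933, refl=-0.010933·0.142857=-0.0016; V=2.011662+-0.010933+-0.001562=1.9992
k=7 load: inc=-0.001562, refl=-0.001562·-0.500000=0.0008; V=2.000729+-0.001562+0.000781=1.9999
k=8 src: inc=0.000781, refl=0.000781·0.142857=0.0001; V=1.999167+0.000781+0.000112=2.0001

0 0 source 4.2857
1 4 load 2.1429
2 8 source 1.8367
3 12 load 1.9898
4 16 source 2.0117
5 20 load 2.0007
6 24 source 1.9992
7 28 load 1.9999
8 32 source 2.0001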